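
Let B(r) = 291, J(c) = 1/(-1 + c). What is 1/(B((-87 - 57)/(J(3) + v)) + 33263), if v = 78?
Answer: 1/33554 ≈ 2.9803e-5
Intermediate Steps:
1/(B((-87 - 57)/(J(3) + v)) + 33263) = 1/(291 + 33263) = 1/33554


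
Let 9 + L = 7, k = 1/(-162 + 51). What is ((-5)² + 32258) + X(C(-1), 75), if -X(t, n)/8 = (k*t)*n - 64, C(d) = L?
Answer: 1213015/37 ≈ 32784.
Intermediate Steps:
k = -1/111 (k = 1/(-111) = -1/111 ≈ -0.0090090)
L = -2 (L = -9 + 7 = -2)
C(d) = -2
X(t, n) = 512 + 8*n*t/111 (X(t, n) = -8*((-t/111)*n - 64) = -8*(-n*t/111 - 64) = -8*(-64 - n*t/111) = 512 + 8*n*t/111)
((-5)² + 32258) + X(C(-1), 75) = ((-5)² + 32258) + (512 + (8/111)*75*(-2)) = (25 + 32258) + (512 - 400/37) = 32283 + 18544/37 = 1213015/37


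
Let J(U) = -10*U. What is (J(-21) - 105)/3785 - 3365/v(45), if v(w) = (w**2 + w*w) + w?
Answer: -492262/619983 ≈ -0.79399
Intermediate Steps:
v(w) = w + 2*w**2 (v(w) = (w**2 + w**2) + w = 2*w**2 + w = w + 2*w**2)
(J(-21) - 105)/3785 - 3365/v(45) = (-10*(-21) - 105)/3785 - 3365*1/(45*(1 + 2*45)) = (210 - 105)*(1/3785) - 3365*1/(45*(1 + 90)) = 105*(1/3785) - 3365/(45*91) = 21/757 - 3365/4095 = 21/757 - 3365*1/4095 = 21/757 - 673/819 = -492262/619983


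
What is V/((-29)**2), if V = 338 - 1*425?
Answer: -3/29 ≈ -0.10345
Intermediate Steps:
V = -87 (V = 338 - 425 = -87)
V/((-29)**2) = -87/((-29)**2) = -87/841 = -87*1/841 = -3/29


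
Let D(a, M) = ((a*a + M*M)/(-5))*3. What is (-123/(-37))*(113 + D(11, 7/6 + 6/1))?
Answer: 4715/148 ≈ 31.858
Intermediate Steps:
D(a, M) = -3*M**2/5 - 3*a**2/5 (D(a, M) = ((a**2 + M**2)*(-1/5))*3 = ((M**2 + a**2)*(-1/5))*3 = (-M**2/5 - a**2/5)*3 = -3*M**2/5 - 3*a**2/5)
(-123/(-37))*(113 + D(11, 7/6 + 6/1)) = (-123/(-37))*(113 + (-3*(7/6 + 6/1)**2/5 - 3/5*11**2)) = (-123*(-1/37))*(113 + (-3*(7*(1/6) + 6*1)**2/5 - 3/5*121)) = 123*(113 + (-3*(7/6 + 6)**2/5 - 363/5))/37 = 123*(113 + (-3*(43/6)**2/5 - 363/5))/37 = 123*(113 + (-3/5*1849/36 - 363/5))/37 = 123*(113 + (-1849/60 - 363/5))/37 = 123*(113 - 1241/12)/37 = (123/37)*(115/12) = 4715/148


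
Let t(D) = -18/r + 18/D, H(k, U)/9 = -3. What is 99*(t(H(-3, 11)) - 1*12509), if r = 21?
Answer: -8669793/7 ≈ -1.2385e+6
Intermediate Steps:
H(k, U) = -27 (H(k, U) = 9*(-3) = -27)
t(D) = -6/7 + 18/D (t(D) = -18/21 + 18/D = -18*1/21 + 18/D = -6/7 + 18/D)
99*(t(H(-3, 11)) - 1*12509) = 99*((-6/7 + 18/(-27)) - 1*12509) = 99*((-6/7 + 18*(-1/27)) - 12509) = 99*((-6/7 - ⅔) - 12509) = 99*(-32/21 - 12509) = 99*(-262721/21) = -8669793/7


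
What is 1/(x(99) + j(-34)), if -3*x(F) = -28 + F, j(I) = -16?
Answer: -3/119 ≈ -0.025210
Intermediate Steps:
x(F) = 28/3 - F/3 (x(F) = -(-28 + F)/3 = 28/3 - F/3)
1/(x(99) + j(-34)) = 1/((28/3 - ⅓*99) - 16) = 1/((28/3 - 33) - 16) = 1/(-71/3 - 16) = 1/(-119/3) = -3/119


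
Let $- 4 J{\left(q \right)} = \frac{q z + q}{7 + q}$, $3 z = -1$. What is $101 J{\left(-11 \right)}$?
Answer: $- \frac{1111}{24} \approx -46.292$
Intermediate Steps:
$z = - \frac{1}{3}$ ($z = \frac{1}{3} \left(-1\right) = - \frac{1}{3} \approx -0.33333$)
$J{\left(q \right)} = - \frac{q}{6 \left(7 + q\right)}$ ($J{\left(q \right)} = - \frac{\left(q \left(- \frac{1}{3}\right) + q\right) \frac{1}{7 + q}}{4} = - \frac{\left(- \frac{q}{3} + q\right) \frac{1}{7 + q}}{4} = - \frac{\frac{2 q}{3} \frac{1}{7 + q}}{4} = - \frac{\frac{2}{3} q \frac{1}{7 + q}}{4} = - \frac{q}{6 \left(7 + q\right)}$)
$101 J{\left(-11 \right)} = 101 \left(\left(-1\right) \left(-11\right) \frac{1}{42 + 6 \left(-11\right)}\right) = 101 \left(\left(-1\right) \left(-11\right) \frac{1}{42 - 66}\right) = 101 \left(\left(-1\right) \left(-11\right) \frac{1}{-24}\right) = 101 \left(\left(-1\right) \left(-11\right) \left(- \frac{1}{24}\right)\right) = 101 \left(- \frac{11}{24}\right) = - \frac{1111}{24}$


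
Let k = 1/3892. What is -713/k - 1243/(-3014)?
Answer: -760348791/274 ≈ -2.7750e+6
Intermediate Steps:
k = 1/3892 ≈ 0.00025694
-713/k - 1243/(-3014) = -713/1/3892 - 1243/(-3014) = -713*3892 - 1243*(-1/3014) = -2774996 + 113/274 = -760348791/274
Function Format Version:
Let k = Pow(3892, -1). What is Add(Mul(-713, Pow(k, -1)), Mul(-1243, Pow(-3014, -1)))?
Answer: Rational(-760348791, 274) ≈ -2.7750e+6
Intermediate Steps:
k = Rational(1, 3892) ≈ 0.00025694
Add(Mul(-713, Pow(k, -1)), Mul(-1243, Pow(-3014, -1))) = Add(Mul(-713, Pow(Rational(1, 3892), -1)), Mul(-1243, Pow(-3014, -1))) = Add(Mul(-713, 3892), Mul(-1243, Rational(-1, 3014))) = Add(-2774996, Rational(113, 274)) = Rational(-760348791, 274)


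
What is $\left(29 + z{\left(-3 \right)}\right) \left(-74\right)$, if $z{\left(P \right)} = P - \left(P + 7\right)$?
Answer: $-1628$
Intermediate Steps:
$z{\left(P \right)} = -7$ ($z{\left(P \right)} = P - \left(7 + P\right) = -7$)
$\left(29 + z{\left(-3 \right)}\right) \left(-74\right) = \left(29 - 7\right) \left(-74\right) = 22 \left(-74\right) = -1628$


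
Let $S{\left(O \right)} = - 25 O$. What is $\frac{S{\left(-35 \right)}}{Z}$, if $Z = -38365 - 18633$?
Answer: $- \frac{875}{56998} \approx -0.015351$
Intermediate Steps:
$Z = -56998$
$\frac{S{\left(-35 \right)}}{Z} = \frac{\left(-25\right) \left(-35\right)}{-56998} = 875 \left(- \frac{1}{56998}\right) = - \frac{875}{56998}$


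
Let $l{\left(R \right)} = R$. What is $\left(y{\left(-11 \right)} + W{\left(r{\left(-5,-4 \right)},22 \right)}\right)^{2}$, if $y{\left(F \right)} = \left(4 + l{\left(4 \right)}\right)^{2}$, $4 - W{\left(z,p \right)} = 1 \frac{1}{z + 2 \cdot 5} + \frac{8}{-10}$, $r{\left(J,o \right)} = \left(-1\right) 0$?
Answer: $\frac{471969}{100} \approx 4719.7$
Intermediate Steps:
$r{\left(J,o \right)} = 0$
$W{\left(z,p \right)} = \frac{24}{5} - \frac{1}{10 + z}$ ($W{\left(z,p \right)} = 4 - \left(1 \frac{1}{z + 2 \cdot 5} + \frac{8}{-10}\right) = 4 - \left(1 \frac{1}{z + 10} + 8 \left(- \frac{1}{10}\right)\right) = 4 - \left(1 \frac{1}{10 + z} - \frac{4}{5}\right) = 4 - \left(\frac{1}{10 + z} - \frac{4}{5}\right) = 4 - \left(- \frac{4}{5} + \frac{1}{10 + z}\right) = 4 + \left(\frac{4}{5} - \frac{1}{10 + z}\right) = \frac{24}{5} - \frac{1}{10 + z}$)
$y{\left(F \right)} = 64$ ($y{\left(F \right)} = \left(4 + 4\right)^{2} = 8^{2} = 64$)
$\left(y{\left(-11 \right)} + W{\left(r{\left(-5,-4 \right)},22 \right)}\right)^{2} = \left(64 + \frac{235 + 24 \cdot 0}{5 \left(10 + 0\right)}\right)^{2} = \left(64 + \frac{235 + 0}{5 \cdot 10}\right)^{2} = \left(64 + \frac{1}{5} \cdot \frac{1}{10} \cdot 235\right)^{2} = \left(64 + \frac{47}{10}\right)^{2} = \left(\frac{687}{10}\right)^{2} = \frac{471969}{100}$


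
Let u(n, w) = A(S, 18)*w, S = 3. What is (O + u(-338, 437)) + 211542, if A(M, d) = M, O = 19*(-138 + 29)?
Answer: 210782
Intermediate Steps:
O = -2071 (O = 19*(-109) = -2071)
u(n, w) = 3*w
(O + u(-338, 437)) + 211542 = (-2071 + 3*437) + 211542 = (-2071 + 1311) + 211542 = -760 + 211542 = 210782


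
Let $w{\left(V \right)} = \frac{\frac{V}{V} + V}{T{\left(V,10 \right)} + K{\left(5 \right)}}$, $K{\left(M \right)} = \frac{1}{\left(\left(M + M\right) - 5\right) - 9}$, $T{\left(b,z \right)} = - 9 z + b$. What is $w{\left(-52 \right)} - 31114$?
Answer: $- \frac{17703662}{569} \approx -31114.0$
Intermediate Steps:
$T{\left(b,z \right)} = b - 9 z$
$K{\left(M \right)} = \frac{1}{-14 + 2 M}$ ($K{\left(M \right)} = \frac{1}{\left(2 M - 5\right) - 9} = \frac{1}{\left(-5 + 2 M\right) - 9} = \frac{1}{-14 + 2 M}$)
$w{\left(V \right)} = \frac{1 + V}{- \frac{361}{4} + V}$ ($w{\left(V \right)} = \frac{\frac{V}{V} + V}{\left(V - 90\right) + \frac{1}{2 \left(-7 + 5\right)}} = \frac{1 + V}{\left(V - 90\right) + \frac{1}{2 \left(-2\right)}} = \frac{1 + V}{\left(-90 + V\right) + \frac{1}{2} \left(- \frac{1}{2}\right)} = \frac{1 + V}{\left(-90 + V\right) - \frac{1}{4}} = \frac{1 + V}{- \frac{361}{4} + V}$)
$w{\left(-52 \right)} - 31114 = \frac{4 \left(1 - 52\right)}{-361 + 4 \left(-52\right)} - 31114 = 4 \frac{1}{-361 - 208} \left(-51\right) - 31114 = 4 \frac{1}{-569} \left(-51\right) - 31114 = 4 \left(- \frac{1}{569}\right) \left(-51\right) - 31114 = \frac{204}{569} - 31114 = - \frac{17703662}{569}$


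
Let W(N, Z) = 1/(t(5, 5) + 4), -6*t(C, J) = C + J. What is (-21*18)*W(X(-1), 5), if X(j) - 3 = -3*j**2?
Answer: -162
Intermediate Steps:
X(j) = 3 - 3*j**2
t(C, J) = -C/6 - J/6 (t(C, J) = -(C + J)/6 = -C/6 - J/6)
W(N, Z) = 3/7 (W(N, Z) = 1/((-1/6*5 - 1/6*5) + 4) = 1/((-5/6 - 5/6) + 4) = 1/(-5/3 + 4) = 1/(7/3) = 3/7)
(-21*18)*W(X(-1), 5) = -21*18*(3/7) = -378*3/7 = -162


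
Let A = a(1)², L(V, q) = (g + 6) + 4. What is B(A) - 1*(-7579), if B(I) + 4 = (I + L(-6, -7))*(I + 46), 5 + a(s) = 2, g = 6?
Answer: 8950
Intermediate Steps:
a(s) = -3 (a(s) = -5 + 2 = -3)
L(V, q) = 16 (L(V, q) = (6 + 6) + 4 = 12 + 4 = 16)
A = 9 (A = (-3)² = 9)
B(I) = -4 + (16 + I)*(46 + I) (B(I) = -4 + (I + 16)*(I + 46) = -4 + (16 + I)*(46 + I))
B(A) - 1*(-7579) = (732 + 9² + 62*9) - 1*(-7579) = (732 + 81 + 558) + 7579 = 1371 + 7579 = 8950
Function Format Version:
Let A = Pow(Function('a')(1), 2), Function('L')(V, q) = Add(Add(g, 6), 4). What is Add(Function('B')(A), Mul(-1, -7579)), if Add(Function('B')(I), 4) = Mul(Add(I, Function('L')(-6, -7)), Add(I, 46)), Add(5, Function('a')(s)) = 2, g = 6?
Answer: 8950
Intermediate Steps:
Function('a')(s) = -3 (Function('a')(s) = Add(-5, 2) = -3)
Function('L')(V, q) = 16 (Function('L')(V, q) = Add(Add(6, 6), 4) = Add(12, 4) = 16)
A = 9 (A = Pow(-3, 2) = 9)
Function('B')(I) = Add(-4, Mul(Add(16, I), Add(46, I))) (Function('B')(I) = Add(-4, Mul(Add(I, 16), Add(I, 46))) = Add(-4, Mul(Add(16, I), Add(46, I))))
Add(Function('B')(A), Mul(-1, -7579)) = Add(Add(732, Pow(9, 2), Mul(62, 9)), Mul(-1, -7579)) = Add(Add(732, 81, 558), 7579) = Add(1371, 7579) = 8950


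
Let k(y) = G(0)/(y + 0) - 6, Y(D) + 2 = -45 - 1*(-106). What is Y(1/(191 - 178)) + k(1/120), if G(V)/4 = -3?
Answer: -1387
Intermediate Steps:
G(V) = -12 (G(V) = 4*(-3) = -12)
Y(D) = 59 (Y(D) = -2 + (-45 - 1*(-106)) = -2 + (-45 + 106) = -2 + 61 = 59)
k(y) = -6 - 12/y (k(y) = -12/(y + 0) - 6 = -12/y - 6 = -6 - 12/y)
Y(1/(191 - 178)) + k(1/120) = 59 + (-6 - 12/(1/120)) = 59 + (-6 - 12/1/120) = 59 + (-6 - 12*120) = 59 + (-6 - 1440) = 59 - 1446 = -1387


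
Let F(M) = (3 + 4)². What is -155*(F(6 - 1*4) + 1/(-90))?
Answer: -136679/18 ≈ -7593.3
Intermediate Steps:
F(M) = 49 (F(M) = 7² = 49)
-155*(F(6 - 1*4) + 1/(-90)) = -155*(49 + 1/(-90)) = -155*(49 - 1/90) = -155*4409/90 = -136679/18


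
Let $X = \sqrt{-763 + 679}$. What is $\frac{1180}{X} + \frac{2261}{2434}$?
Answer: $\frac{2261}{2434} - \frac{590 i \sqrt{21}}{21} \approx 0.92892 - 128.75 i$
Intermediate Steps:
$X = 2 i \sqrt{21}$ ($X = \sqrt{-84} = 2 i \sqrt{21} \approx 9.1651 i$)
$\frac{1180}{X} + \frac{2261}{2434} = \frac{1180}{2 i \sqrt{21}} + \frac{2261}{2434} = 1180 \left(- \frac{i \sqrt{21}}{42}\right) + 2261 \cdot \frac{1}{2434} = - \frac{590 i \sqrt{21}}{21} + \frac{2261}{2434} = \frac{2261}{2434} - \frac{590 i \sqrt{21}}{21}$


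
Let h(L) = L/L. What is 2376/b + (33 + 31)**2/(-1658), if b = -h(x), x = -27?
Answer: -1971752/829 ≈ -2378.5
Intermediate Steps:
h(L) = 1
b = -1 (b = -1*1 = -1)
2376/b + (33 + 31)**2/(-1658) = 2376/(-1) + (33 + 31)**2/(-1658) = 2376*(-1) + 64**2*(-1/1658) = -2376 + 4096*(-1/1658) = -2376 - 2048/829 = -1971752/829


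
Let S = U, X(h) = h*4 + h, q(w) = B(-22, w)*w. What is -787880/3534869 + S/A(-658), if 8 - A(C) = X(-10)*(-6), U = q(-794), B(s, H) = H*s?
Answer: 12256740185622/258045437 ≈ 47498.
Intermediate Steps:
q(w) = -22*w² (q(w) = (w*(-22))*w = (-22*w)*w = -22*w²)
X(h) = 5*h (X(h) = 4*h + h = 5*h)
U = -13869592 (U = -22*(-794)² = -22*630436 = -13869592)
S = -13869592
A(C) = -292 (A(C) = 8 - 5*(-10)*(-6) = 8 - (-50)*(-6) = 8 - 1*300 = 8 - 300 = -292)
-787880/3534869 + S/A(-658) = -787880/3534869 - 13869592/(-292) = -787880*1/3534869 - 13869592*(-1/292) = -787880/3534869 + 3467398/73 = 12256740185622/258045437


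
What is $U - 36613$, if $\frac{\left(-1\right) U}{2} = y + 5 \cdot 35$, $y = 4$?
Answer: $-36971$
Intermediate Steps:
$U = -358$ ($U = - 2 \left(4 + 5 \cdot 35\right) = - 2 \left(4 + 175\right) = \left(-2\right) 179 = -358$)
$U - 36613 = -358 - 36613 = -36971$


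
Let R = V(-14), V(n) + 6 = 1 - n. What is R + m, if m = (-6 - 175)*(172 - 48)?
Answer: -22435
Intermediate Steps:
V(n) = -5 - n (V(n) = -6 + (1 - n) = -5 - n)
m = -22444 (m = -181*124 = -22444)
R = 9 (R = -5 - 1*(-14) = -5 + 14 = 9)
R + m = 9 - 22444 = -22435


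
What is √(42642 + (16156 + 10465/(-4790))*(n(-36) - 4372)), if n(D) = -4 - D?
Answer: 4*I*√1004735276533/479 ≈ 8370.5*I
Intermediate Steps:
√(42642 + (16156 + 10465/(-4790))*(n(-36) - 4372)) = √(42642 + (16156 + 10465/(-4790))*((-4 - 1*(-36)) - 4372)) = √(42642 + (16156 + 10465*(-1/4790))*((-4 + 36) - 4372)) = √(42642 + (16156 - 2093/958)*(32 - 4372)) = √(42642 + (15475355/958)*(-4340)) = √(42642 - 33581520350/479) = √(-33561094832/479) = 4*I*√1004735276533/479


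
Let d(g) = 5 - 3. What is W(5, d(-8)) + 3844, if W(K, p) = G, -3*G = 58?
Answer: 11474/3 ≈ 3824.7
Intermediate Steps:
d(g) = 2
G = -58/3 (G = -1/3*58 = -58/3 ≈ -19.333)
W(K, p) = -58/3
W(5, d(-8)) + 3844 = -58/3 + 3844 = 11474/3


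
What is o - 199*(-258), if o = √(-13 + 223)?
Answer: 51342 + √210 ≈ 51357.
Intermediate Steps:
o = √210 ≈ 14.491
o - 199*(-258) = √210 - 199*(-258) = √210 + 51342 = 51342 + √210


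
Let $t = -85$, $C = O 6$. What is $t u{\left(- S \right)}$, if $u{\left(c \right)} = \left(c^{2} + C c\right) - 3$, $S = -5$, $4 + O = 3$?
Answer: $680$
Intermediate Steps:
$O = -1$ ($O = -4 + 3 = -1$)
$C = -6$ ($C = \left(-1\right) 6 = -6$)
$u{\left(c \right)} = -3 + c^{2} - 6 c$ ($u{\left(c \right)} = \left(c^{2} - 6 c\right) - 3 = -3 + c^{2} - 6 c$)
$t u{\left(- S \right)} = - 85 \left(-3 + \left(\left(-1\right) \left(-5\right)\right)^{2} - 6 \left(\left(-1\right) \left(-5\right)\right)\right) = - 85 \left(-3 + 5^{2} - 30\right) = - 85 \left(-3 + 25 - 30\right) = \left(-85\right) \left(-8\right) = 680$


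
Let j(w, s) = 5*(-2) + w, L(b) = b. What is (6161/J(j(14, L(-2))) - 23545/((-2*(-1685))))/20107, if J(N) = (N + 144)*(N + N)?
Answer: -711471/8022853856 ≈ -8.8681e-5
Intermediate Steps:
j(w, s) = -10 + w
J(N) = 2*N*(144 + N) (J(N) = (144 + N)*(2*N) = 2*N*(144 + N))
(6161/J(j(14, L(-2))) - 23545/((-2*(-1685))))/20107 = (6161/((2*(-10 + 14)*(144 + (-10 + 14)))) - 23545/((-2*(-1685))))/20107 = (6161/((2*4*(144 + 4))) - 23545/3370)*(1/20107) = (6161/((2*4*148)) - 23545*1/3370)*(1/20107) = (6161/1184 - 4709/674)*(1/20107) = -711471/399008*1/20107 = -711471/8022853856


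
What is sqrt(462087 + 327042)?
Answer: 3*sqrt(87681) ≈ 888.33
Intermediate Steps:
sqrt(462087 + 327042) = sqrt(789129) = 3*sqrt(87681)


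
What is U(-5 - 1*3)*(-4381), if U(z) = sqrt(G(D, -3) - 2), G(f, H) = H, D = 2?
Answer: -4381*I*sqrt(5) ≈ -9796.2*I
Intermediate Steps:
U(z) = I*sqrt(5) (U(z) = sqrt(-3 - 2) = sqrt(-5) = I*sqrt(5))
U(-5 - 1*3)*(-4381) = (I*sqrt(5))*(-4381) = -4381*I*sqrt(5)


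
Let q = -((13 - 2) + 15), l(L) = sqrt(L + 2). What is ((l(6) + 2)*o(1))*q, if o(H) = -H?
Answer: 52 + 52*sqrt(2) ≈ 125.54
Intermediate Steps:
l(L) = sqrt(2 + L)
q = -26 (q = -(11 + 15) = -1*26 = -26)
((l(6) + 2)*o(1))*q = ((sqrt(2 + 6) + 2)*(-1*1))*(-26) = ((sqrt(8) + 2)*(-1))*(-26) = ((2*sqrt(2) + 2)*(-1))*(-26) = ((2 + 2*sqrt(2))*(-1))*(-26) = (-2 - 2*sqrt(2))*(-26) = 52 + 52*sqrt(2)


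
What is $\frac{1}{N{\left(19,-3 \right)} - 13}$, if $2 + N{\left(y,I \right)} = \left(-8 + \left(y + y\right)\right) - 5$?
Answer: $\frac{1}{10} \approx 0.1$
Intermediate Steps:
$N{\left(y,I \right)} = -15 + 2 y$ ($N{\left(y,I \right)} = -2 + \left(\left(-8 + \left(y + y\right)\right) - 5\right) = -2 + \left(\left(-8 + 2 y\right) - 5\right) = -2 + \left(-13 + 2 y\right) = -15 + 2 y$)
$\frac{1}{N{\left(19,-3 \right)} - 13} = \frac{1}{\left(-15 + 2 \cdot 19\right) - 13} = \frac{1}{\left(-15 + 38\right) - 13} = \frac{1}{23 - 13} = \frac{1}{10}$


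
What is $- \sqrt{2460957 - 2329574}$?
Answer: $- 137 \sqrt{7} \approx -362.47$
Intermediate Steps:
$- \sqrt{2460957 - 2329574} = - \sqrt{131383} = - 137 \sqrt{7}$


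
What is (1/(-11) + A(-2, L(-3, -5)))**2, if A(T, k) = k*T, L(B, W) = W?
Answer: 11881/121 ≈ 98.190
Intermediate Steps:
A(T, k) = T*k
(1/(-11) + A(-2, L(-3, -5)))**2 = (1/(-11) - 2*(-5))**2 = (-1/11 + 10)**2 = (109/11)**2 = 11881/121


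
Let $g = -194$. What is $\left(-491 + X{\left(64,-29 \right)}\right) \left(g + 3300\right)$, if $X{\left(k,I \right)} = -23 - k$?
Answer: $-1795268$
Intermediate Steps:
$\left(-491 + X{\left(64,-29 \right)}\right) \left(g + 3300\right) = \left(-491 - 87\right) \left(-194 + 3300\right) = \left(-491 - 87\right) 3106 = \left(-578\right) 3106 = -1795268$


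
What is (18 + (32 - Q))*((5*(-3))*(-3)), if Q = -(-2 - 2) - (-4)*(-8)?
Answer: 3510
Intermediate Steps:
Q = -28 (Q = -1*(-4) - 1*32 = 4 - 32 = -28)
(18 + (32 - Q))*((5*(-3))*(-3)) = (18 + (32 - 1*(-28)))*((5*(-3))*(-3)) = (18 + (32 + 28))*(-15*(-3)) = (18 + 60)*45 = 78*45 = 3510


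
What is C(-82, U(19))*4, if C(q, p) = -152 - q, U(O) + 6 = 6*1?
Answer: -280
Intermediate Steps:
U(O) = 0 (U(O) = -6 + 6*1 = -6 + 6 = 0)
C(-82, U(19))*4 = (-152 - 1*(-82))*4 = (-152 + 82)*4 = -70*4 = -280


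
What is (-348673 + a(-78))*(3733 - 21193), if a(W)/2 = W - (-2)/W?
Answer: 79177218060/13 ≈ 6.0906e+9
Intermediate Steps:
a(W) = 2*W + 4/W (a(W) = 2*(W - (-2)/W) = 2*(W + 2/W) = 2*W + 4/W)
(-348673 + a(-78))*(3733 - 21193) = (-348673 + (2*(-78) + 4/(-78)))*(3733 - 21193) = (-348673 + (-156 + 4*(-1/78)))*(-17460) = (-348673 + (-156 - 2/39))*(-17460) = (-348673 - 6086/39)*(-17460) = -13604333/39*(-17460) = 79177218060/13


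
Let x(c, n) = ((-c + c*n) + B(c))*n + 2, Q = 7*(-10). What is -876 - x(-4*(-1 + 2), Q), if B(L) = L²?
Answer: 20122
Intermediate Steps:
Q = -70
x(c, n) = 2 + n*(c² - c + c*n) (x(c, n) = ((-c + c*n) + c²)*n + 2 = (c² - c + c*n)*n + 2 = n*(c² - c + c*n) + 2 = 2 + n*(c² - c + c*n))
-876 - x(-4*(-1 + 2), Q) = -876 - (2 - 4*(-1 + 2)*(-70)² - 70*16*(-1 + 2)² - 1*(-4*(-1 + 2))*(-70)) = -876 - (2 - 4*1*4900 - 70*(-4*1)² - 1*(-4*1)*(-70)) = -876 - (2 - 4*4900 - 70*(-4)² - 1*(-4)*(-70)) = -876 - (2 - 19600 - 70*16 - 280) = -876 - (2 - 19600 - 1120 - 280) = -876 - 1*(-20998) = -876 + 20998 = 20122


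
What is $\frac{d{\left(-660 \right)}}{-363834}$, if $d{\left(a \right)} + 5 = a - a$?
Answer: $\frac{5}{363834} \approx 1.3743 \cdot 10^{-5}$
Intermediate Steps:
$d{\left(a \right)} = -5$ ($d{\left(a \right)} = -5 + \left(a - a\right) = -5 + 0 = -5$)
$\frac{d{\left(-660 \right)}}{-363834} = - \frac{5}{-363834} = \left(-5\right) \left(- \frac{1}{363834}\right) = \frac{5}{363834}$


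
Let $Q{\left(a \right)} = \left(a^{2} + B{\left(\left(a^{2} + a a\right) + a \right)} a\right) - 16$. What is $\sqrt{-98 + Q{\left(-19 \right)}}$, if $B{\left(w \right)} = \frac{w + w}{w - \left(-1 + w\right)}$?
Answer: $i \sqrt{26467} \approx 162.69 i$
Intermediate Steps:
$B{\left(w \right)} = 2 w$ ($B{\left(w \right)} = \frac{2 w}{1} = 2 w 1 = 2 w$)
$Q{\left(a \right)} = -16 + a^{2} + a \left(2 a + 4 a^{2}\right)$ ($Q{\left(a \right)} = \left(a^{2} + 2 \left(\left(a^{2} + a a\right) + a\right) a\right) - 16 = \left(a^{2} + 2 \left(\left(a^{2} + a^{2}\right) + a\right) a\right) - 16 = \left(a^{2} + 2 \left(2 a^{2} + a\right) a\right) - 16 = \left(a^{2} + 2 \left(a + 2 a^{2}\right) a\right) - 16 = \left(a^{2} + \left(2 a + 4 a^{2}\right) a\right) - 16 = \left(a^{2} + a \left(2 a + 4 a^{2}\right)\right) - 16 = -16 + a^{2} + a \left(2 a + 4 a^{2}\right)$)
$\sqrt{-98 + Q{\left(-19 \right)}} = \sqrt{-98 + \left(-16 + 3 \left(-19\right)^{2} + 4 \left(-19\right)^{3}\right)} = \sqrt{-98 + \left(-16 + 3 \cdot 361 + 4 \left(-6859\right)\right)} = \sqrt{-98 - 26369} = \sqrt{-26467} = i \sqrt{26467}$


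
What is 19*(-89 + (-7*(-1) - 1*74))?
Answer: -2964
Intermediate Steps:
19*(-89 + (-7*(-1) - 1*74)) = 19*(-89 + (7 - 74)) = 19*(-89 - 67) = 19*(-156) = -2964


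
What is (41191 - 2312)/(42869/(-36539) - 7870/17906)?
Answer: -12718629839293/527587122 ≈ -24107.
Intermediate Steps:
(41191 - 2312)/(42869/(-36539) - 7870/17906) = 38879/(42869*(-1/36539) - 7870*1/17906) = 38879/(-42869/36539 - 3935/8953) = 38879/(-527587122/327133667) = 38879*(-327133667/527587122) = -12718629839293/527587122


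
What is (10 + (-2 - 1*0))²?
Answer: 64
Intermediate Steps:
(10 + (-2 - 1*0))² = (10 + (-2 + 0))² = (10 - 2)² = 8² = 64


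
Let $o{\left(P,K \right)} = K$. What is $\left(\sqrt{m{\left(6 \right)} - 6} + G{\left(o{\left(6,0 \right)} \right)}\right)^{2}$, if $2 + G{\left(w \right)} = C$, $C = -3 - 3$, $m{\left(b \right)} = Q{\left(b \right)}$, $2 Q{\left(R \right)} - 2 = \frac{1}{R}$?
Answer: $\frac{\left(48 - i \sqrt{177}\right)^{2}}{36} \approx 59.083 - 35.478 i$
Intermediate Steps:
$Q{\left(R \right)} = 1 + \frac{1}{2 R}$
$m{\left(b \right)} = \frac{\frac{1}{2} + b}{b}$
$C = -6$ ($C = -3 - 3 = -6$)
$G{\left(w \right)} = -8$ ($G{\left(w \right)} = -2 - 6 = -8$)
$\left(\sqrt{m{\left(6 \right)} - 6} + G{\left(o{\left(6,0 \right)} \right)}\right)^{2} = \left(\sqrt{\frac{\frac{1}{2} + 6}{6} - 6} - 8\right)^{2} = \left(\sqrt{\frac{1}{6} \cdot \frac{13}{2} - 6} - 8\right)^{2} = \left(\sqrt{\frac{13}{12} - 6} - 8\right)^{2} = \left(\sqrt{- \frac{59}{12}} - 8\right)^{2} = \left(\frac{i \sqrt{177}}{6} - 8\right)^{2} = \left(-8 + \frac{i \sqrt{177}}{6}\right)^{2}$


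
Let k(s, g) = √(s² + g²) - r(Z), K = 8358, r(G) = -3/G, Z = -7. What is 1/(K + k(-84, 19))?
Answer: 409521/3422237576 - 49*√7417/3422237576 ≈ 0.00011843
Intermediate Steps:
k(s, g) = -3/7 + √(g² + s²) (k(s, g) = √(s² + g²) - (-3)/(-7) = √(g² + s²) - (-3)*(-1)/7 = √(g² + s²) - 1*3/7 = √(g² + s²) - 3/7 = -3/7 + √(g² + s²))
1/(K + k(-84, 19)) = 1/(8358 + (-3/7 + √(19² + (-84)²))) = 1/(8358 + (-3/7 + √(361 + 7056))) = 1/(8358 + (-3/7 + √7417)) = 1/(58503/7 + √7417)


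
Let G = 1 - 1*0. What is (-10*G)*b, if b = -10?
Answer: 100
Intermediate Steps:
G = 1 (G = 1 + 0 = 1)
(-10*G)*b = -10*1*(-10) = -10*(-10) = 100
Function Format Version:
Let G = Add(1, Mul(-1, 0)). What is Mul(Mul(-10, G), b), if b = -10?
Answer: 100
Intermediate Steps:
G = 1 (G = Add(1, 0) = 1)
Mul(Mul(-10, G), b) = Mul(Mul(-10, 1), -10) = Mul(-10, -10) = 100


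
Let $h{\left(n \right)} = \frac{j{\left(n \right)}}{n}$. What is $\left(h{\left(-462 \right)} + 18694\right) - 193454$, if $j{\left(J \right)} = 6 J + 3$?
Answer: $- \frac{26912117}{154} \approx -1.7475 \cdot 10^{5}$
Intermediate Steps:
$j{\left(J \right)} = 3 + 6 J$
$h{\left(n \right)} = \frac{3 + 6 n}{n}$
$\left(h{\left(-462 \right)} + 18694\right) - 193454 = \left(\left(6 + \frac{3}{-462}\right) + 18694\right) - 193454 = \left(\left(6 + 3 \left(- \frac{1}{462}\right)\right) + 18694\right) - 193454 = \left(\left(6 - \frac{1}{154}\right) + 18694\right) - 193454 = \left(\frac{923}{154} + 18694\right) - 193454 = \frac{2879799}{154} - 193454 = - \frac{26912117}{154}$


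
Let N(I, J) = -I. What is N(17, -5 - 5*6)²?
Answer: 289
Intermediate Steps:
N(17, -5 - 5*6)² = (-1*17)² = (-17)² = 289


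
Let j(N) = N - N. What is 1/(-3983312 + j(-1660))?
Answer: -1/3983312 ≈ -2.5105e-7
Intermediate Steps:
j(N) = 0
1/(-3983312 + j(-1660)) = 1/(-3983312 + 0) = 1/(-3983312) = -1/3983312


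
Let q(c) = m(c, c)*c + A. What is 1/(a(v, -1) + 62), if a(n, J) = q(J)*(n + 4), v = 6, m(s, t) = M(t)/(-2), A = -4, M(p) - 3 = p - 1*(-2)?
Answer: 1/42 ≈ 0.023810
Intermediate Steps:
M(p) = 5 + p (M(p) = 3 + (p - 1*(-2)) = 3 + (p + 2) = 3 + (2 + p) = 5 + p)
m(s, t) = -5/2 - t/2 (m(s, t) = (5 + t)/(-2) = (5 + t)*(-½) = -5/2 - t/2)
q(c) = -4 + c*(-5/2 - c/2) (q(c) = (-5/2 - c/2)*c - 4 = c*(-5/2 - c/2) - 4 = -4 + c*(-5/2 - c/2))
a(n, J) = (-4 - J*(5 + J)/2)*(4 + n) (a(n, J) = (-4 - J*(5 + J)/2)*(n + 4) = (-4 - J*(5 + J)/2)*(4 + n))
1/(a(v, -1) + 62) = 1/((-8 - (-5 - 1*(-1)))*(4 + 6)/2 + 62) = 1/((½)*(-8 - (-5 + 1))*10 + 62) = 1/((½)*(-8 - 1*(-4))*10 + 62) = 1/((½)*(-8 + 4)*10 + 62) = 1/((½)*(-4)*10 + 62) = 1/(-20 + 62) = 1/42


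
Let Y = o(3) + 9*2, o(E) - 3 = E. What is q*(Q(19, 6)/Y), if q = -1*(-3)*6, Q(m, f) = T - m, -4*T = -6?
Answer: -105/8 ≈ -13.125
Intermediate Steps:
T = 3/2 (T = -¼*(-6) = 3/2 ≈ 1.5000)
o(E) = 3 + E
Q(m, f) = 3/2 - m
Y = 24 (Y = (3 + 3) + 9*2 = 6 + 18 = 24)
q = 18 (q = 3*6 = 18)
q*(Q(19, 6)/Y) = 18*((3/2 - 1*19)/24) = 18*((3/2 - 19)*(1/24)) = 18*(-35/2*1/24) = 18*(-35/48) = -105/8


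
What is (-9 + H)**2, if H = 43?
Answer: 1156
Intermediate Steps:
(-9 + H)**2 = (-9 + 43)**2 = 34**2 = 1156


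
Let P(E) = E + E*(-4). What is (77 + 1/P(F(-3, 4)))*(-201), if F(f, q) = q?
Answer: -61841/4 ≈ -15460.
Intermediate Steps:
P(E) = -3*E (P(E) = E - 4*E = -3*E)
(77 + 1/P(F(-3, 4)))*(-201) = (77 + 1/(-3*4))*(-201) = (77 + 1/(-12))*(-201) = (77 - 1/12)*(-201) = (923/12)*(-201) = -61841/4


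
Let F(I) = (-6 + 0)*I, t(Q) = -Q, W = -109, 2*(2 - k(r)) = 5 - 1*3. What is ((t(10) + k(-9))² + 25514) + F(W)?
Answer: 26249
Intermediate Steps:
k(r) = 1 (k(r) = 2 - (5 - 1*3)/2 = 2 - (5 - 3)/2 = 2 - ½*2 = 2 - 1 = 1)
F(I) = -6*I
((t(10) + k(-9))² + 25514) + F(W) = ((-1*10 + 1)² + 25514) - 6*(-109) = ((-10 + 1)² + 25514) + 654 = ((-9)² + 25514) + 654 = (81 + 25514) + 654 = 25595 + 654 = 26249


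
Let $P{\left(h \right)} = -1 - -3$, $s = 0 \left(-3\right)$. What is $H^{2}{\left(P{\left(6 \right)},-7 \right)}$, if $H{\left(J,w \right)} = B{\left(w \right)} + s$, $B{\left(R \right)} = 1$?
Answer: $1$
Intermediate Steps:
$s = 0$
$P{\left(h \right)} = 2$ ($P{\left(h \right)} = -1 + 3 = 2$)
$H{\left(J,w \right)} = 1$ ($H{\left(J,w \right)} = 1 + 0 = 1$)
$H^{2}{\left(P{\left(6 \right)},-7 \right)} = 1^{2} = 1$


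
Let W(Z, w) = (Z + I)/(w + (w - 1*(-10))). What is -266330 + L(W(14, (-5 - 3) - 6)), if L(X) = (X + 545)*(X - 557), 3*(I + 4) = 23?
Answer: -1661776667/2916 ≈ -5.6988e+5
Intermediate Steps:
I = 11/3 (I = -4 + (⅓)*23 = -4 + 23/3 = 11/3 ≈ 3.6667)
W(Z, w) = (11/3 + Z)/(10 + 2*w) (W(Z, w) = (Z + 11/3)/(w + (w - 1*(-10))) = (11/3 + Z)/(w + (w + 10)) = (11/3 + Z)/(w + (10 + w)) = (11/3 + Z)/(10 + 2*w))
L(X) = (-557 + X)*(545 + X) (L(X) = (545 + X)*(-557 + X) = (-557 + X)*(545 + X))
-266330 + L(W(14, (-5 - 3) - 6)) = -266330 + (-303565 + ((11 + 3*14)/(6*(5 + ((-5 - 3) - 6))))² - 2*(11 + 3*14)/(5 + ((-5 - 3) - 6))) = -266330 + (-303565 + ((11 + 42)/(6*(5 + (-8 - 6))))² - 2*(11 + 42)/(5 + (-8 - 6))) = -266330 + (-303565 + ((⅙)*53/(5 - 14))² - 2*53/(5 - 14)) = -266330 + (-303565 + ((⅙)*53/(-9))² - 2*53/(-9)) = -266330 + (-303565 + ((⅙)*(-⅑)*53)² - 2*(-1)*53/9) = -266330 + (-303565 + (-53/54)² - 12*(-53/54)) = -266330 + (-303565 + 2809/2916 + 106/9) = -266330 - 885158387/2916 = -1661776667/2916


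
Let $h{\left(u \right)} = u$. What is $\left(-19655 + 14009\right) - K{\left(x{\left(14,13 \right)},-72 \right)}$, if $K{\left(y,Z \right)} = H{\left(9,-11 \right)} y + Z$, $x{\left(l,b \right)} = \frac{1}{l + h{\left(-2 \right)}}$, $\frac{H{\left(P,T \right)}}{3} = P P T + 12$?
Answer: $- \frac{21417}{4} \approx -5354.3$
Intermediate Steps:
$H{\left(P,T \right)} = 36 + 3 T P^{2}$ ($H{\left(P,T \right)} = 3 \left(P P T + 12\right) = 3 \left(P^{2} T + 12\right) = 3 \left(T P^{2} + 12\right) = 3 \left(12 + T P^{2}\right) = 36 + 3 T P^{2}$)
$x{\left(l,b \right)} = \frac{1}{-2 + l}$ ($x{\left(l,b \right)} = \frac{1}{l - 2} = \frac{1}{-2 + l}$)
$K{\left(y,Z \right)} = Z - 2637 y$ ($K{\left(y,Z \right)} = \left(36 + 3 \left(-11\right) 9^{2}\right) y + Z = \left(36 + 3 \left(-11\right) 81\right) y + Z = \left(36 - 2673\right) y + Z = - 2637 y + Z = Z - 2637 y$)
$\left(-19655 + 14009\right) - K{\left(x{\left(14,13 \right)},-72 \right)} = \left(-19655 + 14009\right) - \left(-72 - \frac{2637}{-2 + 14}\right) = -5646 - \left(-72 - \frac{2637}{12}\right) = -5646 - \left(-72 - \frac{879}{4}\right) = -5646 - - \frac{1167}{4} = -5646 + \frac{1167}{4} = - \frac{21417}{4}$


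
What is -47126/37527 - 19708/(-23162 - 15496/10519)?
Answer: -88164176860/217707148869 ≈ -0.40497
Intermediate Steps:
-47126/37527 - 19708/(-23162 - 15496/10519) = -47126/37527 - 19708/(-243656574/10519) = -47126/37527 - 19708*(-10519/243656574) = -47126/37527 + 103654226/121828287 = -88164176860/217707148869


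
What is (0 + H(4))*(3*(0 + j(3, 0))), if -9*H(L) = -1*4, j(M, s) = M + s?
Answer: 4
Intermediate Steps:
H(L) = 4/9 (H(L) = -(-1)*4/9 = -⅑*(-4) = 4/9)
(0 + H(4))*(3*(0 + j(3, 0))) = (0 + 4/9)*(3*(0 + (3 + 0))) = 4*(3*(0 + 3))/9 = 4*(3*3)/9 = (4/9)*9 = 4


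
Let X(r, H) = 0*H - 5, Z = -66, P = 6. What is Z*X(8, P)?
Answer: 330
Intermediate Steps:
X(r, H) = -5 (X(r, H) = 0 - 5 = -5)
Z*X(8, P) = -66*(-5) = 330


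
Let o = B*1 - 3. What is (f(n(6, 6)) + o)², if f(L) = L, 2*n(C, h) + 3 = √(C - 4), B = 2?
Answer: (5 - √2)²/4 ≈ 3.2145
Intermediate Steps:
n(C, h) = -3/2 + √(-4 + C)/2 (n(C, h) = -3/2 + √(C - 4)/2 = -3/2 + √(-4 + C)/2)
o = -1 (o = 2*1 - 3 = 2 - 3 = -1)
(f(n(6, 6)) + o)² = ((-3/2 + √(-4 + 6)/2) - 1)² = ((-3/2 + √2/2) - 1)² = (-5/2 + √2/2)²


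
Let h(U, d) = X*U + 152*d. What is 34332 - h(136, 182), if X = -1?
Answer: 6804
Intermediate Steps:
h(U, d) = -U + 152*d
34332 - h(136, 182) = 34332 - (-1*136 + 152*182) = 34332 - (-136 + 27664) = 34332 - 1*27528 = 34332 - 27528 = 6804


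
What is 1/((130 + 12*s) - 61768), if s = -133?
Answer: -1/63234 ≈ -1.5814e-5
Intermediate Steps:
1/((130 + 12*s) - 61768) = 1/((130 + 12*(-133)) - 61768) = 1/((130 - 1596) - 61768) = 1/(-1466 - 61768) = 1/(-63234) = -1/63234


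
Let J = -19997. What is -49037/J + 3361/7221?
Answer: 421306094/144398337 ≈ 2.9177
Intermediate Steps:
-49037/J + 3361/7221 = -49037/(-19997) + 3361/7221 = -49037*(-1/19997) + 3361*(1/7221) = 49037/19997 + 3361/7221 = 421306094/144398337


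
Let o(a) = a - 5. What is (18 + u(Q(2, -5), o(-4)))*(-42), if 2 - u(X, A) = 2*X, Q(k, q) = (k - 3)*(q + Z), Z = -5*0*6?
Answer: -420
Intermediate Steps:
o(a) = -5 + a
Z = 0 (Z = 0*6 = 0)
Q(k, q) = q*(-3 + k) (Q(k, q) = (k - 3)*(q + 0) = (-3 + k)*q = q*(-3 + k))
u(X, A) = 2 - 2*X
(18 + u(Q(2, -5), o(-4)))*(-42) = (18 + (2 - (-10)*(-3 + 2)))*(-42) = (18 + (2 - (-10)*(-1)))*(-42) = (18 + (2 - 2*5))*(-42) = (18 + (2 - 10))*(-42) = (18 - 8)*(-42) = 10*(-42) = -420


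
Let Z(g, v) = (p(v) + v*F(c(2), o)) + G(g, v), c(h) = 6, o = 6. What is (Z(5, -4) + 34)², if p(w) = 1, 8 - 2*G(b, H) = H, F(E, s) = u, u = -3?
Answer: 2809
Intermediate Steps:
F(E, s) = -3
G(b, H) = 4 - H/2
Z(g, v) = 5 - 7*v/2 (Z(g, v) = (1 + v*(-3)) + (4 - v/2) = (1 - 3*v) + (4 - v/2) = 5 - 7*v/2)
(Z(5, -4) + 34)² = ((5 - 7/2*(-4)) + 34)² = ((5 + 14) + 34)² = (19 + 34)² = 53² = 2809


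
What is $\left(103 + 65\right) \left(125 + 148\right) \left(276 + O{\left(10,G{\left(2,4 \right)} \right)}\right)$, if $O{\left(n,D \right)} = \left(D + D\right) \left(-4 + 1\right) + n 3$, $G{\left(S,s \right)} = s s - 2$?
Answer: $10181808$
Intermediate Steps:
$G{\left(S,s \right)} = -2 + s^{2}$ ($G{\left(S,s \right)} = s^{2} - 2 = -2 + s^{2}$)
$O{\left(n,D \right)} = - 6 D + 3 n$ ($O{\left(n,D \right)} = 2 D \left(-3\right) + 3 n = - 6 D + 3 n$)
$\left(103 + 65\right) \left(125 + 148\right) \left(276 + O{\left(10,G{\left(2,4 \right)} \right)}\right) = \left(103 + 65\right) \left(125 + 148\right) \left(276 + \left(- 6 \left(-2 + 4^{2}\right) + 3 \cdot 10\right)\right) = 168 \cdot 273 \left(276 + \left(- 6 \left(-2 + 16\right) + 30\right)\right) = 45864 \left(276 + \left(\left(-6\right) 14 + 30\right)\right) = 45864 \left(276 + \left(-84 + 30\right)\right) = 45864 \left(276 - 54\right) = 45864 \cdot 222 = 10181808$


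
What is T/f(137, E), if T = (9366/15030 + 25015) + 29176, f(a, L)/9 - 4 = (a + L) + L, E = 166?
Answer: 135750016/10663785 ≈ 12.730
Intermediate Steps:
f(a, L) = 36 + 9*a + 18*L (f(a, L) = 36 + 9*((a + L) + L) = 36 + 9*((L + a) + L) = 36 + 9*(a + 2*L) = 36 + (9*a + 18*L) = 36 + 9*a + 18*L)
T = 135750016/2505 (T = (9366*(1/15030) + 25015) + 29176 = (1561/2505 + 25015) + 29176 = 62664136/2505 + 29176 = 135750016/2505 ≈ 54192.)
T/f(137, E) = 135750016/(2505*(36 + 9*137 + 18*166)) = 135750016/(2505*(36 + 1233 + 2988)) = (135750016/2505)/4257 = (135750016/2505)*(1/4257) = 135750016/10663785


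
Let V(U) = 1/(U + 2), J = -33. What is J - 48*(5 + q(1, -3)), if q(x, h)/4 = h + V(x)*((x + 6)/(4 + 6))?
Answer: 1291/5 ≈ 258.20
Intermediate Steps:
V(U) = 1/(2 + U)
q(x, h) = 4*h + 4*(⅗ + x/10)/(2 + x) (q(x, h) = 4*(h + ((x + 6)/(4 + 6))/(2 + x)) = 4*(h + ((6 + x)/10)/(2 + x)) = 4*(h + ((6 + x)*(⅒))/(2 + x)) = 4*(h + (⅗ + x/10)/(2 + x)) = 4*h + 4*(⅗ + x/10)/(2 + x))
J - 48*(5 + q(1, -3)) = -33 - 48*(5 + 2*(6 + 1 + 10*(-3)*(2 + 1))/(5*(2 + 1))) = -33 - 48*(5 + (⅖)*(6 + 1 + 10*(-3)*3)/3) = -33 - 48*(5 + (⅖)*(⅓)*(6 + 1 - 90)) = -33 - 48*(5 + (⅖)*(⅓)*(-83)) = -33 - 48*(5 - 166/15) = -33 - 48*(-91/15) = -33 + 1456/5 = 1291/5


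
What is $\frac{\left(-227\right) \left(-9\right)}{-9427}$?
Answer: $- \frac{2043}{9427} \approx -0.21672$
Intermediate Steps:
$\frac{\left(-227\right) \left(-9\right)}{-9427} = 2043 \left(- \frac{1}{9427}\right) = - \frac{2043}{9427}$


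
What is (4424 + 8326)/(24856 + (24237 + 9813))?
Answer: 6375/29453 ≈ 0.21645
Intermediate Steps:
(4424 + 8326)/(24856 + (24237 + 9813)) = 12750/(24856 + 34050) = 12750/58906 = 12750*(1/58906) = 6375/29453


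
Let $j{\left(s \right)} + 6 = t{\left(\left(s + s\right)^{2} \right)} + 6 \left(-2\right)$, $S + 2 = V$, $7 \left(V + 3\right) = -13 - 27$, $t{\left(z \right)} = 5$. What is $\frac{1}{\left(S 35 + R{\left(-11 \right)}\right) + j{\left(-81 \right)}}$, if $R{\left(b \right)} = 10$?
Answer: $- \frac{1}{378} \approx -0.0026455$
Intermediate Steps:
$V = - \frac{61}{7}$ ($V = -3 + \frac{-13 - 27}{7} = -3 + \frac{1}{7} \left(-40\right) = -3 - \frac{40}{7} = - \frac{61}{7} \approx -8.7143$)
$S = - \frac{75}{7}$ ($S = -2 - \frac{61}{7} = - \frac{75}{7} \approx -10.714$)
$j{\left(s \right)} = -13$ ($j{\left(s \right)} = -6 + \left(5 + 6 \left(-2\right)\right) = -6 + \left(5 - 12\right) = -6 - 7 = -13$)
$\frac{1}{\left(S 35 + R{\left(-11 \right)}\right) + j{\left(-81 \right)}} = \frac{1}{\left(\left(- \frac{75}{7}\right) 35 + 10\right) - 13} = \frac{1}{\left(-375 + 10\right) - 13} = \frac{1}{-365 - 13} = \frac{1}{-378} = - \frac{1}{378}$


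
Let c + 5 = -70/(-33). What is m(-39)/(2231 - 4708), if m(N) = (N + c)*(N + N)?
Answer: -35932/27247 ≈ -1.3188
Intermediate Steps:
c = -95/33 (c = -5 - 70/(-33) = -5 - 70*(-1/33) = -5 + 70/33 = -95/33 ≈ -2.8788)
m(N) = 2*N*(-95/33 + N) (m(N) = (N - 95/33)*(N + N) = (-95/33 + N)*(2*N) = 2*N*(-95/33 + N))
m(-39)/(2231 - 4708) = ((2/33)*(-39)*(-95 + 33*(-39)))/(2231 - 4708) = ((2/33)*(-39)*(-95 - 1287))/(-2477) = ((2/33)*(-39)*(-1382))*(-1/2477) = (35932/11)*(-1/2477) = -35932/27247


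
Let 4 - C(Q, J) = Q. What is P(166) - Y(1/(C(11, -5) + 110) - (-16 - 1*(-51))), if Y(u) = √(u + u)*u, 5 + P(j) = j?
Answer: 161 + 7208*I*√185606/10609 ≈ 161.0 + 292.71*I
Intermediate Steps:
C(Q, J) = 4 - Q
P(j) = -5 + j
Y(u) = √2*u^(3/2) (Y(u) = √(2*u)*u = (√2*√u)*u = √2*u^(3/2))
P(166) - Y(1/(C(11, -5) + 110) - (-16 - 1*(-51))) = (-5 + 166) - √2*(1/((4 - 1*11) + 110) - (-16 - 1*(-51)))^(3/2) = 161 - √2*(1/((4 - 11) + 110) - (-16 + 51))^(3/2) = 161 - √2*(1/(-7 + 110) - 1*35)^(3/2) = 161 - √2*(1/103 - 35)^(3/2) = 161 - √2*(-3604/103)^(3/2) = 161 - √2*(-7208*I*√92803/10609) = 161 - (-7208)*I*√185606/10609 = 161 + 7208*I*√185606/10609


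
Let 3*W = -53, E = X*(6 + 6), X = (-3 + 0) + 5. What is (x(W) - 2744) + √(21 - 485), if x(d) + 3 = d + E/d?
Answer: -439798/159 + 4*I*√29 ≈ -2766.0 + 21.541*I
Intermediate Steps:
X = 2 (X = -3 + 5 = 2)
E = 24 (E = 2*(6 + 6) = 2*12 = 24)
W = -53/3 (W = (⅓)*(-53) = -53/3 ≈ -17.667)
x(d) = -3 + d + 24/d (x(d) = -3 + (d + 24/d) = -3 + d + 24/d)
(x(W) - 2744) + √(21 - 485) = ((-3 - 53/3 + 24/(-53/3)) - 2744) + √(21 - 485) = ((-3 - 53/3 + 24*(-3/53)) - 2744) + √(-464) = ((-3 - 53/3 - 72/53) - 2744) + 4*I*√29 = (-3502/159 - 2744) + 4*I*√29 = -439798/159 + 4*I*√29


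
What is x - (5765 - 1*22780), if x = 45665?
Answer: 62680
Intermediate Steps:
x - (5765 - 1*22780) = 45665 - (5765 - 1*22780) = 45665 - (5765 - 22780) = 45665 - 1*(-17015) = 45665 + 17015 = 62680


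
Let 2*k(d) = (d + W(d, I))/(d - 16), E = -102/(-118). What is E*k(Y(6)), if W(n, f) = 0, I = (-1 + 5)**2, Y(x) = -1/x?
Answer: 51/11446 ≈ 0.0044557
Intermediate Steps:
I = 16 (I = 4**2 = 16)
E = 51/59 (E = -102*(-1/118) = 51/59 ≈ 0.86441)
k(d) = d/(2*(-16 + d)) (k(d) = ((d + 0)/(d - 16))/2 = (d/(-16 + d))/2 = d/(2*(-16 + d)))
E*k(Y(6)) = 51*((-1/6)/(2*(-16 - 1/6)))/59 = 51*((-1*1/6)/(2*(-16 - 1*1/6)))/59 = 51*((1/2)*(-1/6)/(-16 - 1/6))/59 = 51*((1/2)*(-1/6)/(-97/6))/59 = 51*((1/2)*(-1/6)*(-6/97))/59 = (51/59)*(1/194) = 51/11446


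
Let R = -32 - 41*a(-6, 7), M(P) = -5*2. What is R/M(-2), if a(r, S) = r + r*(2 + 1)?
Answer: -476/5 ≈ -95.200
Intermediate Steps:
a(r, S) = 4*r (a(r, S) = r + r*3 = r + 3*r = 4*r)
M(P) = -10
R = 952 (R = -32 - 164*(-6) = -32 - 41*(-24) = -32 + 984 = 952)
R/M(-2) = 952/(-10) = 952*(-⅒) = -476/5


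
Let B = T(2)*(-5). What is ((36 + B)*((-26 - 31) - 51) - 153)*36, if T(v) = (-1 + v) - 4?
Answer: -203796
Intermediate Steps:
T(v) = -5 + v
B = 15 (B = (-5 + 2)*(-5) = -3*(-5) = 15)
((36 + B)*((-26 - 31) - 51) - 153)*36 = ((36 + 15)*((-26 - 31) - 51) - 153)*36 = (51*(-57 - 51) - 153)*36 = (51*(-108) - 153)*36 = (-5508 - 153)*36 = -5661*36 = -203796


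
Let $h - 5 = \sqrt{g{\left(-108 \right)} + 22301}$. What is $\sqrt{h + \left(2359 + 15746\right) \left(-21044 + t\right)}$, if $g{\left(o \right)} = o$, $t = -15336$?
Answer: $\sqrt{-658659895 + \sqrt{22193}} \approx 25664.0 i$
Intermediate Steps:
$h = 5 + \sqrt{22193}$ ($h = 5 + \sqrt{-108 + 22301} = 5 + \sqrt{22193} \approx 153.97$)
$\sqrt{h + \left(2359 + 15746\right) \left(-21044 + t\right)} = \sqrt{\left(5 + \sqrt{22193}\right) + \left(2359 + 15746\right) \left(-21044 - 15336\right)} = \sqrt{\left(5 + \sqrt{22193}\right) + 18105 \left(-36380\right)} = \sqrt{\left(5 + \sqrt{22193}\right) - 658659900} = \sqrt{-658659895 + \sqrt{22193}}$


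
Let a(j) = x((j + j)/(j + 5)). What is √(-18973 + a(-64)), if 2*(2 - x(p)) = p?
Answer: I*√66041827/59 ≈ 137.74*I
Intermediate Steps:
x(p) = 2 - p/2
a(j) = 2 - j/(5 + j) (a(j) = 2 - (j + j)/(2*(j + 5)) = 2 - 2*j/(2*(5 + j)) = 2 - j/(5 + j))
√(-18973 + a(-64)) = √(-18973 + (10 - 64)/(5 - 64)) = √(-18973 - 54/(-59)) = √(-18973 - 1/59*(-54)) = √(-18973 + 54/59) = √(-1119353/59) = I*√66041827/59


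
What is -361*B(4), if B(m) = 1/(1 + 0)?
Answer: -361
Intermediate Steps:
B(m) = 1 (B(m) = 1/1 = 1)
-361*B(4) = -361*1 = -361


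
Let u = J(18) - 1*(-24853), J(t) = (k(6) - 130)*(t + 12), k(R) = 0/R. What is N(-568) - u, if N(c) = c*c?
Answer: 301671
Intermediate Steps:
k(R) = 0
N(c) = c**2
J(t) = -1560 - 130*t (J(t) = (0 - 130)*(t + 12) = -130*(12 + t) = -1560 - 130*t)
u = 20953 (u = (-1560 - 130*18) - 1*(-24853) = (-1560 - 2340) + 24853 = -3900 + 24853 = 20953)
N(-568) - u = (-568)**2 - 1*20953 = 322624 - 20953 = 301671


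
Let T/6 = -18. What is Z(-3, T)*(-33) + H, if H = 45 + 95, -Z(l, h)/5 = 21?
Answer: 3605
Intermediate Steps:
T = -108 (T = 6*(-18) = -108)
Z(l, h) = -105 (Z(l, h) = -5*21 = -105)
H = 140
Z(-3, T)*(-33) + H = -105*(-33) + 140 = 3465 + 140 = 3605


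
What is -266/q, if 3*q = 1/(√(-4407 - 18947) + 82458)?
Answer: -65801484 - 798*I*√23354 ≈ -6.5801e+7 - 1.2195e+5*I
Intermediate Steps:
q = 1/(3*(82458 + I*√23354)) (q = 1/(3*(√(-4407 - 18947) + 82458)) = 1/(3*(√(-23354) + 82458)) = 1/(3*(I*√23354 + 82458)) = 1/(3*(82458 + I*√23354)) ≈ 4.0424e-6 - 7.4919e-9*I)
-266/q = -266/(13743/3399672559 - I*√23354/20398035354)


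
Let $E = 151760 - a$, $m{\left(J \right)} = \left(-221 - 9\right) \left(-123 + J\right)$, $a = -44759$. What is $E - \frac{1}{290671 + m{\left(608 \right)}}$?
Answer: $\frac{35200679798}{179121} \approx 1.9652 \cdot 10^{5}$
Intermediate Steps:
$m{\left(J \right)} = 28290 - 230 J$ ($m{\left(J \right)} = - 230 \left(-123 + J\right) = 28290 - 230 J$)
$E = 196519$ ($E = 151760 - -44759 = 151760 + 44759 = 196519$)
$E - \frac{1}{290671 + m{\left(608 \right)}} = 196519 - \frac{1}{290671 + \left(28290 - 139840\right)} = 196519 - \frac{1}{290671 - 111550} = 196519 - \frac{1}{179121} = \frac{35200679798}{179121}$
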